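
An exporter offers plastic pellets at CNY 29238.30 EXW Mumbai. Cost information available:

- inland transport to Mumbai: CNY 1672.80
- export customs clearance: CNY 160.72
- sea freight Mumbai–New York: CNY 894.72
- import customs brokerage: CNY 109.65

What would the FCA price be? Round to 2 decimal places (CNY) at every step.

FCA price: CNY 31071.82

Not relevant to the conversion: brokerage, freight — on the buyer under both terms; not part of either seller's price.
From EXW to FCA, the seller additionally bears: inland to port, export clearance.
FCA price = 29238.30 + 1672.80 + 160.72 = 31071.82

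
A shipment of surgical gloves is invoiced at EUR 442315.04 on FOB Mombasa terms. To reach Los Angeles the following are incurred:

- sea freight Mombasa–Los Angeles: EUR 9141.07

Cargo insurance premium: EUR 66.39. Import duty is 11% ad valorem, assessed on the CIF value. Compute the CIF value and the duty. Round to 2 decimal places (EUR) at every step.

CIF value: EUR 451522.50; import duty: EUR 49667.48

CIF = FOB price + freight + insurance
CIF = 442315.04 + 9141.07 + 66.39 = 451522.50
Import duty = 451522.50 × 11% = 49667.48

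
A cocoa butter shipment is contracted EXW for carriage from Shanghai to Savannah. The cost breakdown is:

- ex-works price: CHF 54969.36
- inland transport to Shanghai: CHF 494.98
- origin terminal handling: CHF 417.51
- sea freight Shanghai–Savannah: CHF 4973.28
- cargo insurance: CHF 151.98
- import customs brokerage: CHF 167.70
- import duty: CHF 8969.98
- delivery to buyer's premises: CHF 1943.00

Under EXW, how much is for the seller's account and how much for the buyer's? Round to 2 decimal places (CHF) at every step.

Seller: CHF 54969.36; buyer: CHF 17118.43

EXW: the seller makes goods available at their premises; the buyer bears all onward costs.
Seller's account: goods 54969.36 = 54969.36
Buyer's account: inland to port 494.98 + origin terminal 417.51 + freight 4973.28 + insurance 151.98 + brokerage 167.70 + duty 8969.98 + delivery 1943.00 = 17118.43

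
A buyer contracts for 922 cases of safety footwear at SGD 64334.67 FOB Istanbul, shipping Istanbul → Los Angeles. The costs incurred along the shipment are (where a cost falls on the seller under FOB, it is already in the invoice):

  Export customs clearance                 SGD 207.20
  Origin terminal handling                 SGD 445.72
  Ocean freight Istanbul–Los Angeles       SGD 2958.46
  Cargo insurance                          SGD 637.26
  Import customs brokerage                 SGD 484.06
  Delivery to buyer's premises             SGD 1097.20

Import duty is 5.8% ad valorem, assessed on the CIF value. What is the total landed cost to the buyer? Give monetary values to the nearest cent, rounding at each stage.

Total landed cost: SGD 73451.61

FOB: the seller bears costs until goods are on board at the origin port; the buyer bears freight, insurance and all costs thereafter.
Already in the invoice (seller's account under FOB): export clearance, origin terminal — exclude.
CIF value = FOB price + freight + insurance = 64334.67 + 2958.46 + 637.26 = 67930.39
Import duty = 67930.39 × 5.8% = 3939.96
Buyer bears: freight 2958.46 + insurance 637.26 + brokerage 484.06 + delivery 1097.20 + duty 3939.96 = 9116.94
Landed cost = invoice 64334.67 + 9116.94 = 73451.61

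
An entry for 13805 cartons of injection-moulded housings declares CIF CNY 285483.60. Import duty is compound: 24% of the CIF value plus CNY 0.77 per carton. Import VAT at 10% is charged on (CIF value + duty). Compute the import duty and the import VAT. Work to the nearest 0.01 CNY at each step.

Import duty: CNY 79145.91; import VAT: CNY 36462.95

Ad valorem component: 285483.60 × 24% = 68516.06
Specific component: 13805 × 0.77 = 10629.85
Import duty = 68516.06 + 10629.85 = 79145.91
VAT base = CIF + duty = 285483.60 + 79145.91 = 364629.51
Import VAT = 364629.51 × 10% = 36462.95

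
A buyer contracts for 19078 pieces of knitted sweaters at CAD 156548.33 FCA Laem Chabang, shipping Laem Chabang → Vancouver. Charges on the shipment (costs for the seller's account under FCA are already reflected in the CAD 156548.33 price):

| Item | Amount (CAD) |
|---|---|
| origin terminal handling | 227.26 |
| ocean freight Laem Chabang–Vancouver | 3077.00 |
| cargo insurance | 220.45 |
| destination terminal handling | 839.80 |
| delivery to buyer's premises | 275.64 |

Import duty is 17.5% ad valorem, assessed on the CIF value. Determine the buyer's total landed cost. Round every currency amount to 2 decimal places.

Total landed cost: CAD 189201.26

FCA: the seller delivers export-cleared goods to the carrier; the buyer bears costs from that point.
CIF value = FCA price + origin terminal + freight + insurance = 156548.33 + 227.26 + 3077.00 + 220.45 = 160073.04
Import duty = 160073.04 × 17.5% = 28012.78
Buyer bears: origin terminal 227.26 + freight 3077.00 + insurance 220.45 + destination terminal 839.80 + delivery 275.64 + duty 28012.78 = 32652.93
Landed cost = invoice 156548.33 + 32652.93 = 189201.26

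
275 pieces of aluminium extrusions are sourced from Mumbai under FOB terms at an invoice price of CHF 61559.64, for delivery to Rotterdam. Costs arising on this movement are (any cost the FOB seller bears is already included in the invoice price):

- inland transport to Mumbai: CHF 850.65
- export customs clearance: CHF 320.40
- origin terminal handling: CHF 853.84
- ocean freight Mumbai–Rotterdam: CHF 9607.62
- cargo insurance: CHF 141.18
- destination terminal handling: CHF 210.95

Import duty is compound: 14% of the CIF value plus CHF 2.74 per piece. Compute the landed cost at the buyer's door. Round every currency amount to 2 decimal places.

Total landed cost: CHF 82256.07

FOB: the seller bears costs until goods are on board at the origin port; the buyer bears freight, insurance and all costs thereafter.
Already in the invoice (seller's account under FOB): inland to port, export clearance, origin terminal — exclude.
CIF value = FOB price + freight + insurance = 61559.64 + 9607.62 + 141.18 = 71308.44
Ad valorem component: 71308.44 × 14% = 9983.18
Specific component: 275 × 2.74 = 753.50
Import duty = 9983.18 + 753.50 = 10736.68
Buyer bears: freight 9607.62 + insurance 141.18 + destination terminal 210.95 + duty 10736.68 = 20696.43
Landed cost = invoice 61559.64 + 20696.43 = 82256.07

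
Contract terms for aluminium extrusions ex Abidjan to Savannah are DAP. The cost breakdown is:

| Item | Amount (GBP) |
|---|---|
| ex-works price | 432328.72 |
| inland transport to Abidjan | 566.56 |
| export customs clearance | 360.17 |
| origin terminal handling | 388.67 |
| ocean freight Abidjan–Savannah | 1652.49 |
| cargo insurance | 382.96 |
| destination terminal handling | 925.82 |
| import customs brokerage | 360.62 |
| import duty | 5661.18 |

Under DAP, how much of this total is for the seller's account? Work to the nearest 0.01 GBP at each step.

Seller's account: GBP 436605.39

DAP: the seller bears all costs to the named destination except import duty and clearance.
Seller's account: goods 432328.72 + inland to port 566.56 + export clearance 360.17 + origin terminal 388.67 + freight 1652.49 + insurance 382.96 + destination terminal 925.82 = 436605.39
Buyer's account: brokerage 360.62 + duty 5661.18 = 6021.80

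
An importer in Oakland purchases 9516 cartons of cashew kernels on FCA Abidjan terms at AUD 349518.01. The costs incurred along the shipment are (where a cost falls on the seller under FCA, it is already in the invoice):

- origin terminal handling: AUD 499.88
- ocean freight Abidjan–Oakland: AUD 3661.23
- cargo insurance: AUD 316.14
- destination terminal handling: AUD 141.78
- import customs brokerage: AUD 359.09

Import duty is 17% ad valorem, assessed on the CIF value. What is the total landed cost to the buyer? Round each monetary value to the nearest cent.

FCA: the seller delivers export-cleared goods to the carrier; the buyer bears costs from that point.
CIF value = FCA price + origin terminal + freight + insurance = 349518.01 + 499.88 + 3661.23 + 316.14 = 353995.26
Import duty = 353995.26 × 17% = 60179.19
Buyer bears: origin terminal 499.88 + freight 3661.23 + insurance 316.14 + destination terminal 141.78 + brokerage 359.09 + duty 60179.19 = 65157.31
Landed cost = invoice 349518.01 + 65157.31 = 414675.32

Total landed cost: AUD 414675.32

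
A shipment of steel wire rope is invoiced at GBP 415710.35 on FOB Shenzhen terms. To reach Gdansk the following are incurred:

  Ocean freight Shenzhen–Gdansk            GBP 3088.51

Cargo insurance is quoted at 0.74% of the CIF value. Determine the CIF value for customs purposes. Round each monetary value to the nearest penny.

CIF value: GBP 421921.08

Let C be the CIF value. C = FOB price + freight + 0.74% × C
C − 0.74% × C = 415710.35 + 3088.51
0.9926 × C = 418798.86
C = 418798.86 / 0.9926 = 421921.08
Insurance premium = 0.74% × 421921.08 = 3122.22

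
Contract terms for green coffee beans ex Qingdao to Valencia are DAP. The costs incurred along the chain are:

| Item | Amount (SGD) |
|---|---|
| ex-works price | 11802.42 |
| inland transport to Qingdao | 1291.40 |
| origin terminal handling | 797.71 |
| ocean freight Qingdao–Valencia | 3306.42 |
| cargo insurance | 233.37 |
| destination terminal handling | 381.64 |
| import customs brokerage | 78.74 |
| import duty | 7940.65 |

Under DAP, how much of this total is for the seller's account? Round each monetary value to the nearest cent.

DAP: the seller bears all costs to the named destination except import duty and clearance.
Seller's account: goods 11802.42 + inland to port 1291.40 + origin terminal 797.71 + freight 3306.42 + insurance 233.37 + destination terminal 381.64 = 17812.96
Buyer's account: brokerage 78.74 + duty 7940.65 = 8019.39

Seller's account: SGD 17812.96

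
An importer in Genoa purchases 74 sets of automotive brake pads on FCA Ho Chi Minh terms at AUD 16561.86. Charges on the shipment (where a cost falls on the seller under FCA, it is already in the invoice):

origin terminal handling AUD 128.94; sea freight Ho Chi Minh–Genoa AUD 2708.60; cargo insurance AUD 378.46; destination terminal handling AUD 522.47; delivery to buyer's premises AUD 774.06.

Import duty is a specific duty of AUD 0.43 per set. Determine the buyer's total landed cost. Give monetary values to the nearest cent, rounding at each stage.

Total landed cost: AUD 21106.21

FCA: the seller delivers export-cleared goods to the carrier; the buyer bears costs from that point.
CIF value = FCA price + origin terminal + freight + insurance = 16561.86 + 128.94 + 2708.60 + 378.46 = 19777.86
Import duty = 74 × 0.43 = 31.82
Buyer bears: origin terminal 128.94 + freight 2708.60 + insurance 378.46 + destination terminal 522.47 + delivery 774.06 + duty 31.82 = 4544.35
Landed cost = invoice 16561.86 + 4544.35 = 21106.21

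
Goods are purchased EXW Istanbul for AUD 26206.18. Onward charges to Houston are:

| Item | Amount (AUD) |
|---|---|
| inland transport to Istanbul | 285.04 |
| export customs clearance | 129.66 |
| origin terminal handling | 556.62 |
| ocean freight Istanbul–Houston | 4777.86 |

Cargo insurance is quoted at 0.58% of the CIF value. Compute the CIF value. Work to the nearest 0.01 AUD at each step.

Let C be the CIF value. C = EXW price + pre-shipment costs + freight + 0.58% × C
C − 0.58% × C = 26206.18 + 285.04 + 129.66 + 556.62 + 4777.86
0.9942 × C = 31955.36
C = 31955.36 / 0.9942 = 32141.78
Insurance premium = 0.58% × 32141.78 = 186.42

CIF value: AUD 32141.78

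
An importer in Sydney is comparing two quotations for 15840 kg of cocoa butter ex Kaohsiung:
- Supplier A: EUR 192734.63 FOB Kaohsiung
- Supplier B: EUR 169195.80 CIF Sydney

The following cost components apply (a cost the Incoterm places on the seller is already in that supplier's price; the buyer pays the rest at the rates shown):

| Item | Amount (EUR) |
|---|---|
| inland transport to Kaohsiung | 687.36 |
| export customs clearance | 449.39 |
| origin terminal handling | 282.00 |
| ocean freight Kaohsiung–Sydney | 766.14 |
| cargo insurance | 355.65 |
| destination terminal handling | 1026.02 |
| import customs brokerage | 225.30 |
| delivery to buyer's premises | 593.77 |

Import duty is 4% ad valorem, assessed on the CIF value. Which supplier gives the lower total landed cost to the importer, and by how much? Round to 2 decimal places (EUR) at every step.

Supplier A (FOB):
CIF value = FOB price + freight + insurance = 192734.63 + 766.14 + 355.65 = 193856.42
Import duty = 193856.42 × 4% = 7754.26
Buyer bears (A): 766.14 + 355.65 + 1026.02 + 225.30 + 593.77 = 2966.88
Landed cost (A) = invoice 192734.63 + 2966.88 + duty 7754.26 = 203455.77
Supplier B (CIF):
The CIF price already equals the CIF value: 169195.80
Import duty = 169195.80 × 4% = 6767.83
Buyer bears (B): 1026.02 + 225.30 + 593.77 = 1845.09
Landed cost (B) = invoice 169195.80 + 1845.09 + duty 6767.83 = 177808.72
Difference = |203455.77 − 177808.72| = 25647.05

Supplier B is cheaper by EUR 25647.05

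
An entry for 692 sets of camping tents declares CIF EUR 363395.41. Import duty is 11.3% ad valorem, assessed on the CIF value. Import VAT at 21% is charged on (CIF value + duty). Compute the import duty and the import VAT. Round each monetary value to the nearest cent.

Import duty = 363395.41 × 11.3% = 41063.68
VAT base = CIF + duty = 363395.41 + 41063.68 = 404459.09
Import VAT = 404459.09 × 21% = 84936.41

Import duty: EUR 41063.68; import VAT: EUR 84936.41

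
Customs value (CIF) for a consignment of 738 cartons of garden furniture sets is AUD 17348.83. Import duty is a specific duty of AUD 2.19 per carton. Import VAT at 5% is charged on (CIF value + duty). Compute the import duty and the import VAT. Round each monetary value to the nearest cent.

Import duty: AUD 1616.22; import VAT: AUD 948.25

Import duty = 738 × 2.19 = 1616.22
VAT base = CIF + duty = 17348.83 + 1616.22 = 18965.05
Import VAT = 18965.05 × 5% = 948.25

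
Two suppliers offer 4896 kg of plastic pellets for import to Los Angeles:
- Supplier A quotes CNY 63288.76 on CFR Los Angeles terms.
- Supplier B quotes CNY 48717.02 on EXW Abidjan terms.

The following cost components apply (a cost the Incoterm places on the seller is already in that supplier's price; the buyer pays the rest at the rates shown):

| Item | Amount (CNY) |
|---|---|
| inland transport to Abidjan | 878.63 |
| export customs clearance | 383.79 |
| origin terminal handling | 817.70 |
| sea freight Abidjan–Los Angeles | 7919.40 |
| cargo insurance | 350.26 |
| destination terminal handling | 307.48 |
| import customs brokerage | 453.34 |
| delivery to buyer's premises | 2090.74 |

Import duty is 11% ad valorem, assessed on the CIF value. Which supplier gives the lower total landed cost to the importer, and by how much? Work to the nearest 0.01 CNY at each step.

Supplier A (CFR):
CIF value = CFR price + insurance = 63288.76 + 350.26 = 63639.02
Import duty = 63639.02 × 11% = 7000.29
Buyer bears (A): 350.26 + 307.48 + 453.34 + 2090.74 = 3201.82
Landed cost (A) = invoice 63288.76 + 3201.82 + duty 7000.29 = 73490.87
Supplier B (EXW):
CIF value = EXW price + inland to port + export clearance + origin terminal + freight + insurance = 48717.02 + 878.63 + 383.79 + 817.70 + 7919.40 + 350.26 = 59066.80
Import duty = 59066.80 × 11% = 6497.35
Buyer bears (B): 878.63 + 383.79 + 817.70 + 7919.40 + 350.26 + 307.48 + 453.34 + 2090.74 = 13201.34
Landed cost (B) = invoice 48717.02 + 13201.34 + duty 6497.35 = 68415.71
Difference = |73490.87 − 68415.71| = 5075.16

Supplier B is cheaper by CNY 5075.16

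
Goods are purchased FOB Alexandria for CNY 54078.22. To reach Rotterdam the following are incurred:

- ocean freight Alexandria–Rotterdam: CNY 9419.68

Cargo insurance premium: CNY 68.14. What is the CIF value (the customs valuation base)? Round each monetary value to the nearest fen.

CIF value: CNY 63566.04

CIF = FOB price + freight + insurance
CIF = 54078.22 + 9419.68 + 68.14 = 63566.04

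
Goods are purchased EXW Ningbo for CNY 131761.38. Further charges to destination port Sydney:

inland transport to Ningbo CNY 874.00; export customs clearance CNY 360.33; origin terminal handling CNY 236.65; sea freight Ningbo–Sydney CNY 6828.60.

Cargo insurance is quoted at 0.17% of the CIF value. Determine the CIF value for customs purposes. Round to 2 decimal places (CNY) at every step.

Let C be the CIF value. C = EXW price + pre-shipment costs + freight + 0.17% × C
C − 0.17% × C = 131761.38 + 874.00 + 360.33 + 236.65 + 6828.60
0.9983 × C = 140060.96
C = 140060.96 / 0.9983 = 140299.47
Insurance premium = 0.17% × 140299.47 = 238.51

CIF value: CNY 140299.47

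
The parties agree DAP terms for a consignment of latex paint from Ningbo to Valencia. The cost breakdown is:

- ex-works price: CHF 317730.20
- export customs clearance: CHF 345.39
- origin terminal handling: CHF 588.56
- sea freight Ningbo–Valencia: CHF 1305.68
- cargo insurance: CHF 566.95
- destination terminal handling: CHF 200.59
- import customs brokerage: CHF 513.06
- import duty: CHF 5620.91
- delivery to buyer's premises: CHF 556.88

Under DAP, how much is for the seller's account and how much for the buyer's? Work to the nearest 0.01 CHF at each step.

Seller: CHF 321294.25; buyer: CHF 6133.97

DAP: the seller bears all costs to the named destination except import duty and clearance.
Seller's account: goods 317730.20 + export clearance 345.39 + origin terminal 588.56 + freight 1305.68 + insurance 566.95 + destination terminal 200.59 + delivery 556.88 = 321294.25
Buyer's account: brokerage 513.06 + duty 5620.91 = 6133.97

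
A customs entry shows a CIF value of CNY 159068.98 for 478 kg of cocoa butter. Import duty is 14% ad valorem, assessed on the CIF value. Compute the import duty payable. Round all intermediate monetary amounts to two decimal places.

Import duty = 159068.98 × 14% = 22269.66

Import duty: CNY 22269.66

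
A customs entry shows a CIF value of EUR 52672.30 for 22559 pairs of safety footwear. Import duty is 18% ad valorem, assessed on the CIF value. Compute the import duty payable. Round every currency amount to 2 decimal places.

Import duty = 52672.30 × 18% = 9481.01

Import duty: EUR 9481.01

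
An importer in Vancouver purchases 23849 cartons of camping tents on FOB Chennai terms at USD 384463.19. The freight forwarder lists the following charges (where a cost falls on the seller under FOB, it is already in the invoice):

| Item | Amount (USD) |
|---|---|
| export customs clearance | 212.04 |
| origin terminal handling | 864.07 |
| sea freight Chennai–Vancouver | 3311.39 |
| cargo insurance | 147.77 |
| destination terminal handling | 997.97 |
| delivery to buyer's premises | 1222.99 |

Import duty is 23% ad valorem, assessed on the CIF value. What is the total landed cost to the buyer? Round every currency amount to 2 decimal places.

Total landed cost: USD 479365.45

FOB: the seller bears costs until goods are on board at the origin port; the buyer bears freight, insurance and all costs thereafter.
Already in the invoice (seller's account under FOB): export clearance, origin terminal — exclude.
CIF value = FOB price + freight + insurance = 384463.19 + 3311.39 + 147.77 = 387922.35
Import duty = 387922.35 × 23% = 89222.14
Buyer bears: freight 3311.39 + insurance 147.77 + destination terminal 997.97 + delivery 1222.99 + duty 89222.14 = 94902.26
Landed cost = invoice 384463.19 + 94902.26 = 479365.45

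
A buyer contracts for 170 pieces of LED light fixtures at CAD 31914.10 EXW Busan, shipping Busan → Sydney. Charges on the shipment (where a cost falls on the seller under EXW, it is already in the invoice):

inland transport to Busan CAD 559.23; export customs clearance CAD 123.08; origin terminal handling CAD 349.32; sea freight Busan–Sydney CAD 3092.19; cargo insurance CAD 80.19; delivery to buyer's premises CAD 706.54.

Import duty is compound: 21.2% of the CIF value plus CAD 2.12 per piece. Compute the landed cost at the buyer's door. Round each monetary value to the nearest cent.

EXW: the seller makes goods available at their premises; the buyer bears all onward costs.
CIF value = EXW price + inland to port + export clearance + origin terminal + freight + insurance = 31914.10 + 559.23 + 123.08 + 349.32 + 3092.19 + 80.19 = 36118.11
Ad valorem component: 36118.11 × 21.2% = 7657.04
Specific component: 170 × 2.12 = 360.40
Import duty = 7657.04 + 360.40 = 8017.44
Buyer bears: inland to port 559.23 + export clearance 123.08 + origin terminal 349.32 + freight 3092.19 + insurance 80.19 + delivery 706.54 + duty 8017.44 = 12927.99
Landed cost = invoice 31914.10 + 12927.99 = 44842.09

Total landed cost: CAD 44842.09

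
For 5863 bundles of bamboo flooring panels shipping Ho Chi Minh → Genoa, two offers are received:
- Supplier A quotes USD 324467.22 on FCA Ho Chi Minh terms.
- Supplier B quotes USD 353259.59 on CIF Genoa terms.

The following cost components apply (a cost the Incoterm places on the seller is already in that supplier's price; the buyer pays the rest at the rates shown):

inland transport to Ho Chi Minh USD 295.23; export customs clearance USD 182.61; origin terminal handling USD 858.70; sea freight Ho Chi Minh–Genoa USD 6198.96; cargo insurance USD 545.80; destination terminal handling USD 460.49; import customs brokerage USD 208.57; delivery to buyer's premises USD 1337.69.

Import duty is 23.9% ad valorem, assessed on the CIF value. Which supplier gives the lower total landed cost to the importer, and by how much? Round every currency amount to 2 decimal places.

Supplier A (FCA):
CIF value = FCA price + origin terminal + freight + insurance = 324467.22 + 858.70 + 6198.96 + 545.80 = 332070.68
Import duty = 332070.68 × 23.9% = 79364.89
Buyer bears (A): 858.70 + 6198.96 + 545.80 + 460.49 + 208.57 + 1337.69 = 9610.21
Landed cost (A) = invoice 324467.22 + 9610.21 + duty 79364.89 = 413442.32
Supplier B (CIF):
The CIF price already equals the CIF value: 353259.59
Import duty = 353259.59 × 23.9% = 84429.04
Buyer bears (B): 460.49 + 208.57 + 1337.69 = 2006.75
Landed cost (B) = invoice 353259.59 + 2006.75 + duty 84429.04 = 439695.38
Difference = |413442.32 − 439695.38| = 26253.06

Supplier A is cheaper by USD 26253.06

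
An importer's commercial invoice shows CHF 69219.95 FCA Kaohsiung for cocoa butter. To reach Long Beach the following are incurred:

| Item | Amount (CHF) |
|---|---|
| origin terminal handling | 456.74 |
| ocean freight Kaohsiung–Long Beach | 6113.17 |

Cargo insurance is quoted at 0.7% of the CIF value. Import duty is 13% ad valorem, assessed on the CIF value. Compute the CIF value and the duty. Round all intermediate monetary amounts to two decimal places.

Let C be the CIF value. C = FCA price + pre-shipment costs + freight + 0.7% × C
C − 0.7% × C = 69219.95 + 456.74 + 6113.17
0.993 × C = 75789.86
C = 75789.86 / 0.993 = 76324.13
Insurance premium = 0.7% × 76324.13 = 534.27
Import duty = 76324.13 × 13% = 9922.14

CIF value: CHF 76324.13; import duty: CHF 9922.14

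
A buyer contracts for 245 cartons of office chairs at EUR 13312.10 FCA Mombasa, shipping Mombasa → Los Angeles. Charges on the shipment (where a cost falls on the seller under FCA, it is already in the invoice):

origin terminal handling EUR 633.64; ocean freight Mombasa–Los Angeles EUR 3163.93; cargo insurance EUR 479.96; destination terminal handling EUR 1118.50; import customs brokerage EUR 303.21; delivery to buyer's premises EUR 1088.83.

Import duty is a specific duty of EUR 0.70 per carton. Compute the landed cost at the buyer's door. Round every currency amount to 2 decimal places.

FCA: the seller delivers export-cleared goods to the carrier; the buyer bears costs from that point.
CIF value = FCA price + origin terminal + freight + insurance = 13312.10 + 633.64 + 3163.93 + 479.96 = 17589.63
Import duty = 245 × 0.70 = 171.50
Buyer bears: origin terminal 633.64 + freight 3163.93 + insurance 479.96 + destination terminal 1118.50 + brokerage 303.21 + delivery 1088.83 + duty 171.50 = 6959.57
Landed cost = invoice 13312.10 + 6959.57 = 20271.67

Total landed cost: EUR 20271.67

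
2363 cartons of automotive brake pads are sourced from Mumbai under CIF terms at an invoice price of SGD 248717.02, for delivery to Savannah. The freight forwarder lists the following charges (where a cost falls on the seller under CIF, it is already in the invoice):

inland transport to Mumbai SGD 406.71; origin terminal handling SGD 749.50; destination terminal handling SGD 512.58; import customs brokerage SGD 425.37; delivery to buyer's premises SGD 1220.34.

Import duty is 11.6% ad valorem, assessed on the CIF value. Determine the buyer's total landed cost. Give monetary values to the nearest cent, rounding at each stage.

CIF: the seller pays costs through ocean freight and marine insurance to the destination port.
Already in the invoice (seller's account under CIF): inland to port, origin terminal — exclude.
The CIF price already equals the CIF value: 248717.02
Import duty = 248717.02 × 11.6% = 28851.17
Buyer bears: destination terminal 512.58 + brokerage 425.37 + delivery 1220.34 + duty 28851.17 = 31009.46
Landed cost = invoice 248717.02 + 31009.46 = 279726.48

Total landed cost: SGD 279726.48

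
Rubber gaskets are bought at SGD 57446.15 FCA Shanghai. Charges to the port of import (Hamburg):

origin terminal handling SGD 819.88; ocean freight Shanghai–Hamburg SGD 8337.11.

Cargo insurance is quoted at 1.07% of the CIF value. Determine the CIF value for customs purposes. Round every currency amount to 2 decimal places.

CIF value: SGD 67323.50

Let C be the CIF value. C = FCA price + pre-shipment costs + freight + 1.07% × C
C − 1.07% × C = 57446.15 + 819.88 + 8337.11
0.9893 × C = 66603.14
C = 66603.14 / 0.9893 = 67323.50
Insurance premium = 1.07% × 67323.50 = 720.36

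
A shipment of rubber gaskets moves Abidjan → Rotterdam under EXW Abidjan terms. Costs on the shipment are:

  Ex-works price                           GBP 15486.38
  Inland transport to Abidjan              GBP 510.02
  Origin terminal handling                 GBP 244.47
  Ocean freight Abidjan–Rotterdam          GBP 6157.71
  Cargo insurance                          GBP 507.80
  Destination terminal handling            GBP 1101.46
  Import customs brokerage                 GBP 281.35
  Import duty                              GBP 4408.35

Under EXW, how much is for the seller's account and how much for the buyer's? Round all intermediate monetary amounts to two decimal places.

EXW: the seller makes goods available at their premises; the buyer bears all onward costs.
Seller's account: goods 15486.38 = 15486.38
Buyer's account: inland to port 510.02 + origin terminal 244.47 + freight 6157.71 + insurance 507.80 + destination terminal 1101.46 + brokerage 281.35 + duty 4408.35 = 13211.16

Seller: GBP 15486.38; buyer: GBP 13211.16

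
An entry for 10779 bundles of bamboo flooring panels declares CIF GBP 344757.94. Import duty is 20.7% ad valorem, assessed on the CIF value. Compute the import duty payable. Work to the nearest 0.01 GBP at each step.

Import duty: GBP 71364.89

Import duty = 344757.94 × 20.7% = 71364.89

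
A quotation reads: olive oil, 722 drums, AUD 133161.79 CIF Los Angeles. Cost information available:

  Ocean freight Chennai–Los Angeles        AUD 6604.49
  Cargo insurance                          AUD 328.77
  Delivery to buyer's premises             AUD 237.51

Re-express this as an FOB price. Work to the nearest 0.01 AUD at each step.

Not relevant to the conversion: delivery — on the buyer under both terms; not part of either seller's price.
From CIF to FOB, the seller no longer bears: freight, insurance.
FOB price = 133161.79 − 6604.49 − 328.77 = 126228.53

FOB price: AUD 126228.53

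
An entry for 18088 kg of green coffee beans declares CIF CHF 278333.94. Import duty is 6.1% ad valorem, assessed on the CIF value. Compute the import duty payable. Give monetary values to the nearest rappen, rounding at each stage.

Import duty = 278333.94 × 6.1% = 16978.37

Import duty: CHF 16978.37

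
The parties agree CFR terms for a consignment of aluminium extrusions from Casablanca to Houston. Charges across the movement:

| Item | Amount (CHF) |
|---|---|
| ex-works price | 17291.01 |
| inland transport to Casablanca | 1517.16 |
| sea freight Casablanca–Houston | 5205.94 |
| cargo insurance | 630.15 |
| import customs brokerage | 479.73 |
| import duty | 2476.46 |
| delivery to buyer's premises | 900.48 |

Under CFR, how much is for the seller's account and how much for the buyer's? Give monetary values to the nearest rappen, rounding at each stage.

Seller: CHF 24014.11; buyer: CHF 4486.82

CFR: the seller pays costs through ocean freight to the destination port, but not insurance.
Seller's account: goods 17291.01 + inland to port 1517.16 + freight 5205.94 = 24014.11
Buyer's account: insurance 630.15 + brokerage 479.73 + duty 2476.46 + delivery 900.48 = 4486.82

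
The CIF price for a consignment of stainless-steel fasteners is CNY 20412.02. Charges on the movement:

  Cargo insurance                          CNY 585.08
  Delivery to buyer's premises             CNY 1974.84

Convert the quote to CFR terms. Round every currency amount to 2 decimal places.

CFR price: CNY 19826.94

Not relevant to the conversion: delivery — on the buyer under both terms; not part of either seller's price.
From CIF to CFR, the seller no longer bears: insurance.
CFR price = 20412.02 − 585.08 = 19826.94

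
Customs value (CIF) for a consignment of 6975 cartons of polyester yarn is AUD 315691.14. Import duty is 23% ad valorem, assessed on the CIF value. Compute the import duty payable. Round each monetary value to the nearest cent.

Import duty = 315691.14 × 23% = 72608.96

Import duty: AUD 72608.96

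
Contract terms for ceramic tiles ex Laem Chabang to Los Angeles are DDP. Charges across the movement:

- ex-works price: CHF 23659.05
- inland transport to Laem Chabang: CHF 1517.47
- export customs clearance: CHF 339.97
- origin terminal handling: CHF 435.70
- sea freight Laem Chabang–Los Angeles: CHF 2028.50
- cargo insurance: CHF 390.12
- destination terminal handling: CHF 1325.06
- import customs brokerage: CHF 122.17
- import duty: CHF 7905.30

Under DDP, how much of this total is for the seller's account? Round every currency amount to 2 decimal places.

DDP: the seller bears all costs including import duty.
Seller's account: goods 23659.05 + inland to port 1517.47 + export clearance 339.97 + origin terminal 435.70 + freight 2028.50 + insurance 390.12 + destination terminal 1325.06 + brokerage 122.17 + duty 7905.30 = 37723.34
Buyer's account: 0.00

Seller's account: CHF 37723.34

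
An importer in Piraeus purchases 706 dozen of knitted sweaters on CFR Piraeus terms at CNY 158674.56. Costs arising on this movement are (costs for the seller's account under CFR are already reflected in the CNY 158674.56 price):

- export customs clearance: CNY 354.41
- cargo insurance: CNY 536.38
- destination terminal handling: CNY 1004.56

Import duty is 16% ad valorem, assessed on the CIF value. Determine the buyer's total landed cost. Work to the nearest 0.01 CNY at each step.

Total landed cost: CNY 185689.25

CFR: the seller pays costs through ocean freight to the destination port, but not insurance.
Already in the invoice (seller's account under CFR): export clearance — exclude.
CIF value = CFR price + insurance = 158674.56 + 536.38 = 159210.94
Import duty = 159210.94 × 16% = 25473.75
Buyer bears: insurance 536.38 + destination terminal 1004.56 + duty 25473.75 = 27014.69
Landed cost = invoice 158674.56 + 27014.69 = 185689.25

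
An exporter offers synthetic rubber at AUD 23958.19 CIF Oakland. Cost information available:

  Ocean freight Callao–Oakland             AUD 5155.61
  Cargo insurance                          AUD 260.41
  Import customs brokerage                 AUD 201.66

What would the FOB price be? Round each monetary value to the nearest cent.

Not relevant to the conversion: brokerage — on the buyer under both terms; not part of either seller's price.
From CIF to FOB, the seller no longer bears: freight, insurance.
FOB price = 23958.19 − 5155.61 − 260.41 = 18542.17

FOB price: AUD 18542.17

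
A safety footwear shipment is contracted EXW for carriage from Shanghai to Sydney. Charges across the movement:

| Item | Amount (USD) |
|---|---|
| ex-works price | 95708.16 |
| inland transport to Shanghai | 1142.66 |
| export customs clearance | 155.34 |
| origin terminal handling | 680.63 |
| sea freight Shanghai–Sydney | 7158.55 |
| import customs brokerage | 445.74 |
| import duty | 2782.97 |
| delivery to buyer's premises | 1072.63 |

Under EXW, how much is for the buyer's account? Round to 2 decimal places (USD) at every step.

Buyer's account: USD 13438.52

EXW: the seller makes goods available at their premises; the buyer bears all onward costs.
Seller's account: goods 95708.16 = 95708.16
Buyer's account: inland to port 1142.66 + export clearance 155.34 + origin terminal 680.63 + freight 7158.55 + brokerage 445.74 + duty 2782.97 + delivery 1072.63 = 13438.52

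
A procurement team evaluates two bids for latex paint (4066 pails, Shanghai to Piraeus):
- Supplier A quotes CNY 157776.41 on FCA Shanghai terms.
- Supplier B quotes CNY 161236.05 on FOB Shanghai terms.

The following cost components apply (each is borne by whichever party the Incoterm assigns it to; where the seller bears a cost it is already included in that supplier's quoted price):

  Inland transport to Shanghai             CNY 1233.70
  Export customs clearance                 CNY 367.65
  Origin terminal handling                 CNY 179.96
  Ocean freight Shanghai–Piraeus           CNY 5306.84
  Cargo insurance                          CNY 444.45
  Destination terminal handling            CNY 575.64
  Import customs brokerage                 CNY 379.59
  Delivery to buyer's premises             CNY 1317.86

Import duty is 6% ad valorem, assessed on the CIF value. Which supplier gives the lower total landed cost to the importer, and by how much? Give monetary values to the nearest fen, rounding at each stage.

Supplier A (FCA):
CIF value = FCA price + origin terminal + freight + insurance = 157776.41 + 179.96 + 5306.84 + 444.45 = 163707.66
Import duty = 163707.66 × 6% = 9822.46
Buyer bears (A): 179.96 + 5306.84 + 444.45 + 575.64 + 379.59 + 1317.86 = 8204.34
Landed cost (A) = invoice 157776.41 + 8204.34 + duty 9822.46 = 175803.21
Supplier B (FOB):
CIF value = FOB price + freight + insurance = 161236.05 + 5306.84 + 444.45 = 166987.34
Import duty = 166987.34 × 6% = 10019.24
Buyer bears (B): 5306.84 + 444.45 + 575.64 + 379.59 + 1317.86 = 8024.38
Landed cost (B) = invoice 161236.05 + 8024.38 + duty 10019.24 = 179279.67
Difference = |175803.21 − 179279.67| = 3476.46

Supplier A is cheaper by CNY 3476.46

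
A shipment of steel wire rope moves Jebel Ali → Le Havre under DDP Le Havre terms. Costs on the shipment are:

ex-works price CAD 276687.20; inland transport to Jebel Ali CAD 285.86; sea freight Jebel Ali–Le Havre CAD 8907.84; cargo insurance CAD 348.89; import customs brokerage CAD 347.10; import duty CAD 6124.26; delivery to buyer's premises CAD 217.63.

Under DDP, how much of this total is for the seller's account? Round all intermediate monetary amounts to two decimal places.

DDP: the seller bears all costs including import duty.
Seller's account: goods 276687.20 + inland to port 285.86 + freight 8907.84 + insurance 348.89 + brokerage 347.10 + duty 6124.26 + delivery 217.63 = 292918.78
Buyer's account: 0.00

Seller's account: CAD 292918.78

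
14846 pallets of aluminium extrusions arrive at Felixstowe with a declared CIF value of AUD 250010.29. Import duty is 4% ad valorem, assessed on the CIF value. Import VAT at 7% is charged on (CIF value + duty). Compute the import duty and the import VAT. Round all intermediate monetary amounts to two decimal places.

Import duty = 250010.29 × 4% = 10000.41
VAT base = CIF + duty = 250010.29 + 10000.41 = 260010.70
Import VAT = 260010.70 × 7% = 18200.75

Import duty: AUD 10000.41; import VAT: AUD 18200.75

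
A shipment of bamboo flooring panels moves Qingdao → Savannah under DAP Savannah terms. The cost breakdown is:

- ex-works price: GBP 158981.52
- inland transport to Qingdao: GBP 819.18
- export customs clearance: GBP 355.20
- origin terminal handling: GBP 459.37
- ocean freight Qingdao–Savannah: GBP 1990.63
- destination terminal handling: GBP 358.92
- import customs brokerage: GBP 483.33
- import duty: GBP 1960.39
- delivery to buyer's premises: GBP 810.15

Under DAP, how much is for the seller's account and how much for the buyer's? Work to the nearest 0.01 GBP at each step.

DAP: the seller bears all costs to the named destination except import duty and clearance.
Seller's account: goods 158981.52 + inland to port 819.18 + export clearance 355.20 + origin terminal 459.37 + freight 1990.63 + destination terminal 358.92 + delivery 810.15 = 163774.97
Buyer's account: brokerage 483.33 + duty 1960.39 = 2443.72

Seller: GBP 163774.97; buyer: GBP 2443.72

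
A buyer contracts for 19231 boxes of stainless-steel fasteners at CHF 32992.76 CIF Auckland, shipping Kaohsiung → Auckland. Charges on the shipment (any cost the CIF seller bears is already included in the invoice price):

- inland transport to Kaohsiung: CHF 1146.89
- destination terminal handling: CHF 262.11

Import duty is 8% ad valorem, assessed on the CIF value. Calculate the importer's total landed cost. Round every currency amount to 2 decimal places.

CIF: the seller pays costs through ocean freight and marine insurance to the destination port.
Already in the invoice (seller's account under CIF): inland to port — exclude.
The CIF price already equals the CIF value: 32992.76
Import duty = 32992.76 × 8% = 2639.42
Buyer bears: destination terminal 262.11 + duty 2639.42 = 2901.53
Landed cost = invoice 32992.76 + 2901.53 = 35894.29

Total landed cost: CHF 35894.29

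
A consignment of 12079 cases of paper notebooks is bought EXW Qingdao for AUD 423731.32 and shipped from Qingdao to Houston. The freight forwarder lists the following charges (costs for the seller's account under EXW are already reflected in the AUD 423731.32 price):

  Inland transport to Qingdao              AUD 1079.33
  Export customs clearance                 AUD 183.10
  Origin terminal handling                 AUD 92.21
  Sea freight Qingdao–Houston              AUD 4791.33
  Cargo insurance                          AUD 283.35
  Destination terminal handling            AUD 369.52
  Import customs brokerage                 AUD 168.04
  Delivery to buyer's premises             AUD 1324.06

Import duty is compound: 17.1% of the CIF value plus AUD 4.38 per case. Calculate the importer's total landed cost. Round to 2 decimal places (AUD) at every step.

EXW: the seller makes goods available at their premises; the buyer bears all onward costs.
CIF value = EXW price + inland to port + export clearance + origin terminal + freight + insurance = 423731.32 + 1079.33 + 183.10 + 92.21 + 4791.33 + 283.35 = 430160.64
Ad valorem component: 430160.64 × 17.1% = 73557.47
Specific component: 12079 × 4.38 = 52906.02
Import duty = 73557.47 + 52906.02 = 126463.49
Buyer bears: inland to port 1079.33 + export clearance 183.10 + origin terminal 92.21 + freight 4791.33 + insurance 283.35 + destination terminal 369.52 + brokerage 168.04 + delivery 1324.06 + duty 126463.49 = 134754.43
Landed cost = invoice 423731.32 + 134754.43 = 558485.75

Total landed cost: AUD 558485.75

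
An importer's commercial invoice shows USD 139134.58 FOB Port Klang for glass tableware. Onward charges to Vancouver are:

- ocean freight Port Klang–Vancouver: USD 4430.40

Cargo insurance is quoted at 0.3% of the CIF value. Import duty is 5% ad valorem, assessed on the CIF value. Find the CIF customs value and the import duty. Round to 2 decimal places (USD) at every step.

Let C be the CIF value. C = FOB price + freight + 0.3% × C
C − 0.3% × C = 139134.58 + 4430.40
0.997 × C = 143564.98
C = 143564.98 / 0.997 = 143996.97
Insurance premium = 0.3% × 143996.97 = 431.99
Import duty = 143996.97 × 5% = 7199.85

CIF value: USD 143996.97; import duty: USD 7199.85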